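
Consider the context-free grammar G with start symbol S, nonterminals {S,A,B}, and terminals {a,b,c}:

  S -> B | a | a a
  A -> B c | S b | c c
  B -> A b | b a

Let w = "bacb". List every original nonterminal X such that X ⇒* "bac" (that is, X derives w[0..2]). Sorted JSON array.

Convert to CNF:
  S -> A T1 | T1 T2 | T2 T2 | a
  A -> B T0 | S T1 | T0 T0
  B -> A T1 | T1 T2
  T0 -> c
  T1 -> b
  T2 -> a

CYK table (by increasing span) — only the sub-triangle for w[0..2]:
  [0..0]={T1}  "b"  orig:{}
  [1..1]={S,T2}  "a"  orig:{S}
  [2..2]={T0}  "c"  orig:{}
  [0..1]={B,S}  "ba"
  [1..2]=∅  "ac"
  [0..2]={A}  "bac"

Original NTs in T[0,2] deriving "bac": ["A"]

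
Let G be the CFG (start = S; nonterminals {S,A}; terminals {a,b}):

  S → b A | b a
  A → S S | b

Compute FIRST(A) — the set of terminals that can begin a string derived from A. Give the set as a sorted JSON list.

FIRST sets, iterate to fixpoint:
[1]
  A via A→b: +{b}
  S via S→b A: +{b}
  FIRST[S]={b}  FIRST[A]={b}
[2] (stable)
  FIRST[S]={b}  FIRST[A]={b}

FIRST(A) = ["b"]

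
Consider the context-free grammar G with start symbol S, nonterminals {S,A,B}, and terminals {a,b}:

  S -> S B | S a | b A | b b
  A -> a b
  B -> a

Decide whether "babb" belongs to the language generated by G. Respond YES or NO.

CNF form of G:
  S -> S B | S T0 | T1 A | T1 T1
  A -> T0 T1
  B -> a
  T0 -> a
  T1 -> b

CYK fill:
  cell(0,0) b: {T1}  orig:{}
  cell(1,1) a: {B,T0}  orig:{B}
  cell(2,2) b: {T1}  orig:{}
  cell(3,3) b: {T1}  orig:{}
  cell(0,1) ba: ∅
  cell(1,2) ab: {A}
  cell(2,3) bb: {S}
  cell(0,2) bab: {S}
  cell(1,3) abb: ∅
  cell(0,3) babb: ∅

S ∉ T[0,3] ⇒ NO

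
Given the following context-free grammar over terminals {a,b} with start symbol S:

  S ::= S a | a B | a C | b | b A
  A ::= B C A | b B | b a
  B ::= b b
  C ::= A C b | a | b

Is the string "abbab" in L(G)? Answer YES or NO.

CNF form of G:
  S -> S T1 | T0 A | T1 B | T1 C | b
  A -> B X2 | T0 B | T0 T1
  B -> T0 T0
  C -> A X3 | a | b
  T0 -> b
  T1 -> a
  X2 -> C A
  X3 -> C T0

Fill CYK table bottom-up:
  cell(0,0) a: {C,T1}  orig:{C}
  cell(1,1) b: {C,S,T0}  orig:{C,S}
  cell(2,2) b: {C,S,T0}  orig:{C,S}
  cell(3,3) a: {C,T1}  orig:{C}
  cell(4,4) b: {C,S,T0}  orig:{C,S}
  cell(0,1) ab: {S,X3}  orig:{S}
  cell(1,2) bb: {B,X3}  orig:{B}
  cell(2,3) ba: {A,S}
  cell(3,4) ab: {S,X3}  orig:{S}
  cell(0,2) abb: {S}
  cell(1,3) bba: {S,X2}  orig:{S}
  cell(2,4) bab: ∅
  cell(0,3) abba: {S}
  cell(1,4) bbab: ∅
  cell(0,4) abbab: ∅

S ∉ T[0,4] ⇒ NO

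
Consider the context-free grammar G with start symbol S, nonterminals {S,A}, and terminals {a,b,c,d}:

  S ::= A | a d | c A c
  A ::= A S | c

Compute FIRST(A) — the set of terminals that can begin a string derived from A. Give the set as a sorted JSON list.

Compute FIRST by fixpoint:
pass 1:
  A via A→c: +{c}
  S via S→A: +{c}
  S via S→a d: +{a}
  FIRST(S)={a,c}  FIRST(A)={c}
pass 2: (stable)
  FIRST(S)={a,c}  FIRST(A)={c}

FIRST(A) = ["c"]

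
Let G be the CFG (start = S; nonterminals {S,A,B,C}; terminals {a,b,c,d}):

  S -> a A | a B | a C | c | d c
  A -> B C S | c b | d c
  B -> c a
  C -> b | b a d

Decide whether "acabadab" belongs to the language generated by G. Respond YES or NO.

Convert to CNF:
  S -> T2 T0 | T3 A | T3 B | T3 C | c
  A -> B X4 | T0 T1 | T2 T0
  B -> T0 T3
  C -> T1 X5 | b
  T0 -> c
  T1 -> b
  T2 -> d
  T3 -> a
  X4 -> C S
  X5 -> T3 T2

CYK fill:
  [0..0]={T3}  "a"  orig:{}
  [1..1]={S,T0}  "c"  orig:{S}
  [2..2]={T3}  "a"  orig:{}
  [3..3]={C,T1}  "b"  orig:{C}
  [4..4]={T3}  "a"  orig:{}
  [5..5]={T2}  "d"  orig:{}
  [6..6]={T3}  "a"  orig:{}
  [7..7]={C,T1}  "b"  orig:{C}
  [0..1]=∅  "ac"
  [1..2]={B}  "ca"
  [2..3]={S}  "ab"
  [3..4]=∅  "ba"
  [4..5]={X5}  "ad"  orig:{}
  [5..6]=∅  "da"
  [6..7]={S}  "ab"
  [0..2]={S}  "aca"
  [1..3]=∅  "cab"
  [2..4]=∅  "aba"
  [3..5]={C}  "bad"
  [4..6]=∅  "ada"
  [5..7]=∅  "dab"
  [0..3]=∅  "acab"
  [1..4]=∅  "caba"
  [2..5]={S}  "abad"
  [3..6]=∅  "bada"
  [4..7]=∅  "adab"
  [0..4]=∅  "acaba"
  [1..5]=∅  "cabad"
  [2..6]=∅  "abada"
  [3..7]={X4}  "badab"  orig:{}
  [0..5]=∅  "acabad"
  [1..6]=∅  "cabada"
  [2..7]=∅  "abadab"
  [0..6]=∅  "acabada"
  [1..7]={A}  "cabadab"
  [0..7]={S}  "acabadab"

S ∈ T[0,7] ⇒ YES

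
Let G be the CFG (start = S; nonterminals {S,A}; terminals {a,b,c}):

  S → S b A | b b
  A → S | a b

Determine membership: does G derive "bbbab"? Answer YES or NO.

Convert to CNF:
  S -> S X3 | T0 T0
  A -> S X2 | T0 T0 | T1 T0
  T0 -> b
  T1 -> a
  X2 -> T0 A
  X3 -> T0 A

CYK table (by increasing span):
  T[0,0] 'b' = {T0}  orig:{}
  T[1,1] 'b' = {T0}  orig:{}
  T[2,2] 'b' = {T0}  orig:{}
  T[3,3] 'a' = {T1}  orig:{}
  T[4,4] 'b' = {T0}  orig:{}
  T[0,1] 'bb' = {A,S}
  T[1,2] 'bb' = {A,S}
  T[2,3] 'ba' = ∅
  T[3,4] 'ab' = {A}
  T[0,2] 'bbb' = {X2,X3}  orig:{}
  T[1,3] 'bba' = ∅
  T[2,4] 'bab' = {X2,X3}  orig:{}
  T[0,3] 'bbba' = ∅
  T[1,4] 'bbab' = ∅
  T[0,4] 'bbbab' = {A,S}

S ∈ T[0,4] ⇒ YES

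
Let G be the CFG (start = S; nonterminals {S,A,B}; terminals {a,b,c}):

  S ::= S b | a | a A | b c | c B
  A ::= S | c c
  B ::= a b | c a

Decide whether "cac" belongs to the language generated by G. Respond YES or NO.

Convert to CNF:
  S -> S T0 | T0 T2 | T1 A | T2 B | a
  A -> S T0 | T0 T2 | T1 A | T2 B | T2 T2 | a
  B -> T1 T0 | T2 T1
  T0 -> b
  T1 -> a
  T2 -> c

CYK table (by increasing span):
  [0..0]={T2}  "c"  orig:{}
  [1..1]={A,S,T1}  "a"  orig:{A,S}
  [2..2]={T2}  "c"  orig:{}
  [0..1]={B}  "ca"
  [1..2]=∅  "ac"
  [0..2]=∅  "cac"

S ∉ T[0,2] ⇒ NO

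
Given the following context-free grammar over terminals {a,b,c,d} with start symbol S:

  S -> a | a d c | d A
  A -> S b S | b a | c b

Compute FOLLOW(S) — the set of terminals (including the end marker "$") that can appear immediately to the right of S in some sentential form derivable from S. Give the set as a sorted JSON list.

FIRST sets, iterate to fixpoint:
pass 1:
  A via A→b a: +{b}
  A via A→c b: +{c}
  S via S→a: +{a}
  S via S→d A: +{d}
  FIRST[S]={a,d}  FIRST[A]={b,c}
pass 2:
  A via A→S b S: +{a,d}
  FIRST[S]={a,d}  FIRST[A]={a,b,c,d}
pass 3: (no change)
  FIRST[S]={a,d}  FIRST[A]={a,b,c,d}

FOLLOW iteration:
initialize: $ ∈ FOLLOW(S)
iter 1:
  A→S b S: FOLLOW(S) ⊇ FIRST(b) = {b}; new: +{b}
  S→d A: FOLLOW(A) ⊇ FOLLOW(S) ⊇ {$,b}; new: +{$,b}
  FOLLOW[S]={$,b}  FOLLOW[A]={$,b}
iter 2: — fixpoint
  FOLLOW[S]={$,b}  FOLLOW[A]={$,b}

FOLLOW(S) = ["$", "b"]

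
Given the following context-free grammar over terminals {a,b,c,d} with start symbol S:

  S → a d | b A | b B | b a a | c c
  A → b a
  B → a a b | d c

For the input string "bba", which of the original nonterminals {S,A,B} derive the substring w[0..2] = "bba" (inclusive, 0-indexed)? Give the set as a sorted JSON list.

CNF form of G:
  S -> T0 A | T0 B | T0 X5 | T1 T2 | T3 T3
  A -> T0 T1
  B -> T1 X4 | T2 T3
  T0 -> b
  T1 -> a
  T2 -> d
  T3 -> c
  X4 -> T1 T0
  X5 -> T1 T1

Fill CYK table bottom-up, restricted to cells inside w[0..2]:
  [0..0]={T0}  "b"  orig:{}
  [1..1]={T0}  "b"  orig:{}
  [2..2]={T1}  "a"  orig:{}
  [0..1]=∅  "bb"
  [1..2]={A}  "ba"
  [0..2]={S}  "bba"

Original NTs in T[0,2] deriving "bba": ["S"]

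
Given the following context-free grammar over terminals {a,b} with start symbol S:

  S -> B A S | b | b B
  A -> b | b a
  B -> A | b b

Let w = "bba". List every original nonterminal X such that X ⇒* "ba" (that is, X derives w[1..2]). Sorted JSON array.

Convert to CNF:
  S -> B X2 | T0 B | b
  A -> T0 T1 | b
  B -> T0 T0 | T0 T1 | b
  T0 -> b
  T1 -> a
  X2 -> A S

CYK table (by increasing span) — only the sub-triangle for w[1..2]:
  T[1,1] 'b' = {A,B,S,T0}  orig:{A,B,S}
  T[2,2] 'a' = {T1}  orig:{}
  T[1,2] 'ba' = {A,B}

Original NTs in T[1,2] deriving "ba": ["A", "B"]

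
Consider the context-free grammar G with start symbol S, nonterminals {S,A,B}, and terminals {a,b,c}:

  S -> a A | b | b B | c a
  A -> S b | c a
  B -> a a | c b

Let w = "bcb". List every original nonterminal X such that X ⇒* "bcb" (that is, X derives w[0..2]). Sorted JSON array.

Convert to CNF:
  S -> T0 B | T1 T2 | T2 A | b
  A -> S T0 | T1 T2
  B -> T1 T0 | T2 T2
  T0 -> b
  T1 -> c
  T2 -> a

Fill CYK table bottom-up, restricted to cells inside w[0..2]:
  cell(0,0) b: {S,T0}  orig:{S}
  cell(1,1) c: {T1}  orig:{}
  cell(2,2) b: {S,T0}  orig:{S}
  cell(0,1) bc: ∅
  cell(1,2) cb: {B}
  cell(0,2) bcb: {S}

Original NTs in T[0,2] deriving "bcb": ["S"]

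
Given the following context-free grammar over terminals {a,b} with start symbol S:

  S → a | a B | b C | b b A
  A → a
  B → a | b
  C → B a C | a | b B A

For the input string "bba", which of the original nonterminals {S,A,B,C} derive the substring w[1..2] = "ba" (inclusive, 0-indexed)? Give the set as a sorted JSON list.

CNF form of G:
  S -> T0 B | T1 C | T1 X4 | a
  A -> a
  B -> a | b
  C -> B X2 | T1 X3 | a
  T0 -> a
  T1 -> b
  X2 -> T0 C
  X3 -> B A
  X4 -> T1 A

CYK fill, restricted to cells inside w[1..2]:
  T[1,1] 'b' = {B,T1}  orig:{B}
  T[2,2] 'a' = {A,B,C,S,T0}  orig:{A,B,C,S}
  T[1,2] 'ba' = {S,X3,X4}  orig:{S}

Original NTs in T[1,2] deriving "ba": ["S"]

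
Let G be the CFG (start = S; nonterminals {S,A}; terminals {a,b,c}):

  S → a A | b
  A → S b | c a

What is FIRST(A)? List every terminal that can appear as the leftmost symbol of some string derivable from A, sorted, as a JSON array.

FIRST iteration:
iter 1:
  A via A→c a: +{c}
  S via S→a A: +{a}
  S via S→b: +{b}
  FIRST[S]={a,b}  FIRST[A]={c}
iter 2:
  A via A→S b: +{a,b}
  FIRST[S]={a,b}  FIRST[A]={a,b,c}
iter 3: — fixpoint
  FIRST[S]={a,b}  FIRST[A]={a,b,c}

FIRST(A) = ["a", "b", "c"]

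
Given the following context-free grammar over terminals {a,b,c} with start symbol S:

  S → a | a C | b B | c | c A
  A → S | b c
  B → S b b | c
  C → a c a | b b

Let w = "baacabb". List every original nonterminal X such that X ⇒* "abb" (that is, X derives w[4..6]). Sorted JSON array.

CNF form of G:
  S -> T0 C | T1 B | T2 A | a | c
  A -> T0 C | T1 B | T1 T2 | T2 A | a | c
  B -> S X3 | c
  C -> T0 X4 | T1 T1
  T0 -> a
  T1 -> b
  T2 -> c
  X3 -> T1 T1
  X4 -> T2 T0

CYK fill (cells [i..j] with 4 ≤ i ≤ j ≤ 6 only):
  T[4,4] 'a' = {A,S,T0}  orig:{A,S}
  T[5,5] 'b' = {T1}  orig:{}
  T[6,6] 'b' = {T1}  orig:{}
  T[4,5] 'ab' = ∅
  T[5,6] 'bb' = {C,X3}  orig:{C}
  T[4,6] 'abb' = {A,B,S}

Original NTs in T[4,6] deriving "abb": ["A", "B", "S"]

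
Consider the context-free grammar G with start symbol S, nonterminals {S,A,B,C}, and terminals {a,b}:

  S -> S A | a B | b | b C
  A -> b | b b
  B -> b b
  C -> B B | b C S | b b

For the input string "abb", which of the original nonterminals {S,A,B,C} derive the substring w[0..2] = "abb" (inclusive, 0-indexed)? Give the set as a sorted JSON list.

CNF form of G:
  S -> S A | T0 C | T1 B | b
  A -> T0 T0 | b
  B -> T0 T0
  C -> B B | T0 T0 | T0 X2
  T0 -> b
  T1 -> a
  X2 -> C S

CYK fill (cells [i..j] with 0 ≤ i ≤ j ≤ 2 only):
  [0..0]={T1}  "a"  orig:{}
  [1..1]={A,S,T0}  "b"  orig:{A,S}
  [2..2]={A,S,T0}  "b"  orig:{A,S}
  [0..1]=∅  "ab"
  [1..2]={A,B,C,S}  "bb"
  [0..2]={S}  "abb"

Original NTs in T[0,2] deriving "abb": ["S"]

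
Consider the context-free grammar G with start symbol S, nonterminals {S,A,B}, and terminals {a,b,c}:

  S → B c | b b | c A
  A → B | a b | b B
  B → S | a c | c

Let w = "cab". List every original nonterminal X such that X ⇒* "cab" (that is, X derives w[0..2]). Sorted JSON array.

Convert to CNF:
  S -> B T0 | T0 A | T2 T2
  A -> B T0 | T0 A | T1 T0 | T1 T2 | T2 B | T2 T2 | c
  B -> B T0 | T0 A | T1 T0 | T2 T2 | c
  T0 -> c
  T1 -> a
  T2 -> b

CYK table (by increasing span), restricted to cells inside w[0..2]:
  [0..0]={A,B,T0}  "c"  orig:{A,B}
  [1..1]={T1}  "a"  orig:{}
  [2..2]={T2}  "b"  orig:{}
  [0..1]=∅  "ca"
  [1..2]={A}  "ab"
  [0..2]={A,B,S}  "cab"

Original NTs in T[0,2] deriving "cab": ["A", "B", "S"]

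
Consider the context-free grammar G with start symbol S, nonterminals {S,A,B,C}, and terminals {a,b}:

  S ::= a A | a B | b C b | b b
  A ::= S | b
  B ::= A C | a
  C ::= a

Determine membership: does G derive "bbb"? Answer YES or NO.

CNF form of G:
  S -> T0 A | T0 B | T1 T1 | T1 X3
  A -> T0 A | T0 B | T1 T1 | T1 X2 | b
  B -> A C | a
  C -> a
  T0 -> a
  T1 -> b
  X2 -> C T1
  X3 -> C T1

Fill CYK table bottom-up:
  T[0,0] 'b' = {A,T1}  orig:{A}
  T[1,1] 'b' = {A,T1}  orig:{A}
  T[2,2] 'b' = {A,T1}  orig:{A}
  T[0,1] 'bb' = {A,S}
  T[1,2] 'bb' = {A,S}
  T[0,2] 'bbb' = ∅

S ∉ T[0,2] ⇒ NO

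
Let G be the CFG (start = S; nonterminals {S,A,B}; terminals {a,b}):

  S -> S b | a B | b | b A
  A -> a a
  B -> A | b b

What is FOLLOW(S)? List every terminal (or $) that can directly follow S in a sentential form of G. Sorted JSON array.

FIRST iteration:
round 1:
  A via A→a a: +{a}
  B via B→A: +{a}
  B via B→b b: +{b}
  S via S→a B: +{a}
  S via S→b: +{b}
  S: {a,b}  A: {a}  B: {a,b}
round 2: (no change)
  S: {a,b}  A: {a}  B: {a,b}

FOLLOW sets:
FOLLOW(S) := {$}
[1]
  S→S b: FOLLOW(S) ⊇ FIRST(b) = {b}; new: +{b}
  S→a B: FOLLOW(B) ⊇ FOLLOW(S) ⊇ {$,b}; new: +{$,b}
  S→b A: FOLLOW(A) ⊇ FOLLOW(S) ⊇ {$,b}; new: +{$,b}
  S: {$,b}  A: {$,b}  B: {$,b}
[2] done
  S: {$,b}  A: {$,b}  B: {$,b}

FOLLOW(S) = ["$", "b"]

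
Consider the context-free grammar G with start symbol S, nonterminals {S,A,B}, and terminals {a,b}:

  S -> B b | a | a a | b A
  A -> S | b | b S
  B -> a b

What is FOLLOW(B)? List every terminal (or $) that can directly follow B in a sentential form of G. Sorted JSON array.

Compute FIRST by fixpoint:
iter 1:
  A via A→b: +{b}
  B via B→a b: +{a}
  S via S→B b: +{a}
  S via S→b A: +{b}
  FIRST(S)={a,b}  FIRST(A)={b}  FIRST(B)={a}
iter 2:
  A via A→S: +{a}
  FIRST(S)={a,b}  FIRST(A)={a,b}  FIRST(B)={a}
iter 3: (stable)
  FIRST(S)={a,b}  FIRST(A)={a,b}  FIRST(B)={a}

FOLLOW iteration:
seed FOLLOW(S) with $
round 1:
  S→B b: FOLLOW(B) ⊇ FIRST(b) = {b}; new: +{b}
  S→b A: FOLLOW(A) ⊇ FOLLOW(S) ⊇ {$}; new: +{$}
  FOLLOW(S)={$}  FOLLOW(A)={$}  FOLLOW(B)={b}
round 2: — fixpoint
  FOLLOW(S)={$}  FOLLOW(A)={$}  FOLLOW(B)={b}

FOLLOW(B) = ["b"]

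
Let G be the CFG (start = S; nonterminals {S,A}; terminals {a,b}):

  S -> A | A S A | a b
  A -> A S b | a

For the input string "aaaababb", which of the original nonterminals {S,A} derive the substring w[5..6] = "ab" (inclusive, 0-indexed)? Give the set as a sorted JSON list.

CNF form of G:
  S -> A X3 | A X4 | T1 T0 | a
  A -> A X2 | a
  T0 -> b
  T1 -> a
  X2 -> S T0
  X3 -> S A
  X4 -> S T0

CYK table (by increasing span) (cells [i..j] with 5 ≤ i ≤ j ≤ 6 only):
  cell(5,5) a: {A,S,T1}  orig:{A,S}
  cell(6,6) b: {T0}  orig:{}
  cell(5,6) ab: {S,X2,X4}  orig:{S}

Original NTs in T[5,6] deriving "ab": ["S"]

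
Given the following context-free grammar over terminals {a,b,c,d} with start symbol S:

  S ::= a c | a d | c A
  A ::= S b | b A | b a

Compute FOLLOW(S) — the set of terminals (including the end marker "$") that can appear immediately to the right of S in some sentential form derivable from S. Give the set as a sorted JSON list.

Compute FIRST by fixpoint:
[1]
  A via A→b A: +{b}
  S via S→a c: +{a}
  S via S→c A: +{c}
  FIRST[S]={a,c}  FIRST[A]={b}
[2]
  A via A→S b: +{a,c}
  FIRST[S]={a,c}  FIRST[A]={a,b,c}
[3] (stable)
  FIRST[S]={a,c}  FIRST[A]={a,b,c}

FOLLOW iteration:
initialize: $ ∈ FOLLOW(S)
round 1:
  A→S b: FOLLOW(S) ⊇ FIRST(b) = {b}; new: +{b}
  S→c A: FOLLOW(A) ⊇ FOLLOW(S) ⊇ {$,b}; new: +{$,b}
  FOLLOW(S)={$,b}  FOLLOW(A)={$,b}
round 2: done
  FOLLOW(S)={$,b}  FOLLOW(A)={$,b}

FOLLOW(S) = ["$", "b"]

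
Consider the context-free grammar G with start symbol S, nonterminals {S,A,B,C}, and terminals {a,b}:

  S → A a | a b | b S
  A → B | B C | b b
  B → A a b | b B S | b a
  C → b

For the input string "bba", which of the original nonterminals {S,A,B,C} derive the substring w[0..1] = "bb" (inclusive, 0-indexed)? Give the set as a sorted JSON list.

CNF form of G:
  S -> A T0 | T0 T1 | T1 S
  A -> A X2 | B C | T1 T0 | T1 T1 | T1 X3
  B -> A X4 | T1 T0 | T1 X5
  C -> b
  T0 -> a
  T1 -> b
  X2 -> T0 T1
  X3 -> B S
  X4 -> T0 T1
  X5 -> B S

CYK table (by increasing span) — only the sub-triangle for w[0..1]:
  cell(0,0) b: {C,T1}  orig:{C}
  cell(1,1) b: {C,T1}  orig:{C}
  cell(0,1) bb: {A}

Original NTs in T[0,1] deriving "bb": ["A"]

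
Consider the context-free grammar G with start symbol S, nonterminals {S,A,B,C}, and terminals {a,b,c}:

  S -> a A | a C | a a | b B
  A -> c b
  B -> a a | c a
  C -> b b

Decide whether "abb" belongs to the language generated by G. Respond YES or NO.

Convert to CNF:
  S -> T1 B | T2 A | T2 C | T2 T2
  A -> T0 T1
  B -> T0 T2 | T2 T2
  C -> T1 T1
  T0 -> c
  T1 -> b
  T2 -> a

Fill CYK table bottom-up:
  T[0,0] 'a' = {T2}  orig:{}
  T[1,1] 'b' = {T1}  orig:{}
  T[2,2] 'b' = {T1}  orig:{}
  T[0,1] 'ab' = ∅
  T[1,2] 'bb' = {C}
  T[0,2] 'abb' = {S}

S ∈ T[0,2] ⇒ YES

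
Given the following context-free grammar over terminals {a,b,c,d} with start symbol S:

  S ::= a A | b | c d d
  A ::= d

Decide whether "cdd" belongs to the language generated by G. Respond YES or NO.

CNF form of G:
  S -> T0 A | T1 X3 | b
  A -> d
  T0 -> a
  T1 -> c
  T2 -> d
  X3 -> T2 T2

Fill CYK table bottom-up:
  T[0,0] 'c' = {T1}  orig:{}
  T[1,1] 'd' = {A,T2}  orig:{A}
  T[2,2] 'd' = {A,T2}  orig:{A}
  T[0,1] 'cd' = ∅
  T[1,2] 'dd' = {X3}  orig:{}
  T[0,2] 'cdd' = {S}

S ∈ T[0,2] ⇒ YES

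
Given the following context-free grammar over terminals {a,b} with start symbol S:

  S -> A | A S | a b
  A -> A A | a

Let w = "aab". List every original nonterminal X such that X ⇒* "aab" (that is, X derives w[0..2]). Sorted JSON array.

CNF form of G:
  S -> A A | A S | T0 T1 | a
  A -> A A | a
  T0 -> a
  T1 -> b

CYK table (by increasing span) (cells [i..j] with 0 ≤ i ≤ j ≤ 2 only):
  [0..0]={A,S,T0}  "a"  orig:{A,S}
  [1..1]={A,S,T0}  "a"  orig:{A,S}
  [2..2]={T1}  "b"  orig:{}
  [0..1]={A,S}  "aa"
  [1..2]={S}  "ab"
  [0..2]={S}  "aab"

Original NTs in T[0,2] deriving "aab": ["S"]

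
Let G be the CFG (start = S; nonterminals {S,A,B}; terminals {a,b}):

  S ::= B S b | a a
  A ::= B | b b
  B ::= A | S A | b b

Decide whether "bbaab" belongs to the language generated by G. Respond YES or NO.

CNF form of G:
  S -> B X2 | T1 T1
  A -> S A | T0 T0
  B -> S A | T0 T0
  T0 -> b
  T1 -> a
  X2 -> S T0

CYK table (by increasing span):
  cell(0,0) b: {T0}  orig:{}
  cell(1,1) b: {T0}  orig:{}
  cell(2,2) a: {T1}  orig:{}
  cell(3,3) a: {T1}  orig:{}
  cell(4,4) b: {T0}  orig:{}
  cell(0,1) bb: {A,B}
  cell(1,2) ba: ∅
  cell(2,3) aa: {S}
  cell(3,4) ab: ∅
  cell(0,2) bba: ∅
  cell(1,3) baa: ∅
  cell(2,4) aab: {X2}  orig:{}
  cell(0,3) bbaa: ∅
  cell(1,4) baab: ∅
  cell(0,4) bbaab: {S}

S ∈ T[0,4] ⇒ YES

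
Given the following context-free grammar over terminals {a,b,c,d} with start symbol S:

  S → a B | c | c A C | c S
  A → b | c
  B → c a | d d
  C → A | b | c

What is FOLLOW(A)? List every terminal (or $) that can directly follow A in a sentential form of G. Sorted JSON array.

FIRST sets, iterate to fixpoint:
[1]
  A via A→b: +{b}
  A via A→c: +{c}
  B via B→c a: +{c}
  B via B→d d: +{d}
  C via C→A: +{b,c}
  S via S→a B: +{a}
  S via S→c: +{c}
  FIRST(S)={a,c}  FIRST(A)={b,c}  FIRST(B)={c,d}  FIRST(C)={b,c}
[2] — fixpoint
  FIRST(S)={a,c}  FIRST(A)={b,c}  FIRST(B)={c,d}  FIRST(C)={b,c}

FOLLOW sets:
FOLLOW(S) := {$}
pass 1:
  S→a B: FOLLOW(B) ⊇ FOLLOW(S) ⊇ {$}; new: +{$}
  S→c A C: FOLLOW(A) ⊇ FIRST(C) = {b,c}; new: +{b,c}
  S→c A C: FOLLOW(C) ⊇ FOLLOW(S) ⊇ {$}; new: +{$}
  S: {$}  A: {b,c}  B: {$}  C: {$}
pass 2:
  C→A: FOLLOW(A) ⊇ FOLLOW(C) ⊇ {$}; new: +{$}
  S: {$}  A: {$,b,c}  B: {$}  C: {$}
pass 3: done
  S: {$}  A: {$,b,c}  B: {$}  C: {$}

FOLLOW(A) = ["$", "b", "c"]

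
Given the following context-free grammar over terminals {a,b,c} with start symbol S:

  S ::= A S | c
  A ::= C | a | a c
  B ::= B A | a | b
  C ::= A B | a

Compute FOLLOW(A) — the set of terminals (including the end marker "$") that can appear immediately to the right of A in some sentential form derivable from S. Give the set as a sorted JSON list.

Compute FIRST by fixpoint:
pass 1:
  A via A→a: +{a}
  B via B→a: +{a}
  B via B→b: +{b}
  C via C→A B: +{a}
  S via S→A S: +{a}
  S via S→c: +{c}
  FIRST(S)={a,c}  FIRST(A)={a}  FIRST(B)={a,b}  FIRST(C)={a}
pass 2: (stable)
  FIRST(S)={a,c}  FIRST(A)={a}  FIRST(B)={a,b}  FIRST(C)={a}

Compute FOLLOW by fixpoint:
initialize: $ ∈ FOLLOW(S)
[1]
  B→B A: FOLLOW(B) ⊇ FIRST(A) = {a}; new: +{a}
  B→B A: FOLLOW(A) ⊇ FOLLOW(B) ⊇ {a}; new: +{a}
  C→A B: FOLLOW(A) ⊇ FIRST(B) = {a,b}; new: +{b}
  S→A S: FOLLOW(A) ⊇ FIRST(S) = {a,c}; new: +{c}
  S: {$}  A: {a,b,c}  B: {a}  C: {}
[2]
  A→C: FOLLOW(C) ⊇ FOLLOW(A) ⊇ {a,b,c}; new: +{a,b,c}
  C→A B: FOLLOW(B) ⊇ FOLLOW(C) ⊇ {a,b,c}; new: +{b,c}
  S: {$}  A: {a,b,c}  B: {a,b,c}  C: {a,b,c}
[3] (stable)
  S: {$}  A: {a,b,c}  B: {a,b,c}  C: {a,b,c}

FOLLOW(A) = ["a", "b", "c"]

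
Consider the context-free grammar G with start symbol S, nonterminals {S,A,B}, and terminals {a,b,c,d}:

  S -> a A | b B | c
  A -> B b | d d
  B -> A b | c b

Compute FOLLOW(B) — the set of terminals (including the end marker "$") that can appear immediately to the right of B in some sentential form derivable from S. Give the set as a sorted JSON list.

FIRST sets, iterate to fixpoint:
pass 1:
  A via A→d d: +{d}
  B via B→A b: +{d}
  B via B→c b: +{c}
  S via S→a A: +{a}
  S via S→b B: +{b}
  S via S→c: +{c}
  S: {a,b,c}  A: {d}  B: {c,d}
pass 2:
  A via A→B b: +{c}
  S: {a,b,c}  A: {c,d}  B: {c,d}
pass 3: (stable)
  S: {a,b,c}  A: {c,d}  B: {c,d}

Compute FOLLOW by fixpoint:
FOLLOW(S) := {$}
iter 1:
  A→B b: FOLLOW(B) ⊇ FIRST(b) = {b}; new: +{b}
  B→A b: FOLLOW(A) ⊇ FIRST(b) = {b}; new: +{b}
  S→a A: FOLLOW(A) ⊇ FOLLOW(S) ⊇ {$}; new: +{$}
  S→b B: FOLLOW(B) ⊇ FOLLOW(S) ⊇ {$}; new: +{$}
  FOLLOW(S)={$}  FOLLOW(A)={$,b}  FOLLOW(B)={$,b}
iter 2: done
  FOLLOW(S)={$}  FOLLOW(A)={$,b}  FOLLOW(B)={$,b}

FOLLOW(B) = ["$", "b"]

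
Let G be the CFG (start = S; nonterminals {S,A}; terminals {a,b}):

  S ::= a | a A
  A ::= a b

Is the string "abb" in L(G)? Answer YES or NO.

CNF form of G:
  S -> T0 A | a
  A -> T0 T1
  T0 -> a
  T1 -> b

CYK fill:
  cell(0,0) a: {S,T0}  orig:{S}
  cell(1,1) b: {T1}  orig:{}
  cell(2,2) b: {T1}  orig:{}
  cell(0,1) ab: {A}
  cell(1,2) bb: ∅
  cell(0,2) abb: ∅

S ∉ T[0,2] ⇒ NO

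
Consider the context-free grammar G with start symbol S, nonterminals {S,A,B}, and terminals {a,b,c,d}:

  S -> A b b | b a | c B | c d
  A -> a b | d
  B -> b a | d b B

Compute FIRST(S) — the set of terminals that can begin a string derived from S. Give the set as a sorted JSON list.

FIRST sets, iterate to fixpoint:
[1]
  A via A→a b: +{a}
  A via A→d: +{d}
  B via B→b a: +{b}
  B via B→d b B: +{d}
  S via S→A b b: +{a,d}
  S via S→b a: +{b}
  S via S→c B: +{c}
  S: {a,b,c,d}  A: {a,d}  B: {b,d}
[2] (no change)
  S: {a,b,c,d}  A: {a,d}  B: {b,d}

FIRST(S) = ["a", "b", "c", "d"]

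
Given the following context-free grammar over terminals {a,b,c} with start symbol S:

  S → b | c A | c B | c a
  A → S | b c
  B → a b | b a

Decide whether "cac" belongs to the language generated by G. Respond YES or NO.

Convert to CNF:
  S -> T1 A | T1 B | T1 T2 | b
  A -> T0 T1 | T1 A | T1 B | T1 T2 | b
  B -> T0 T2 | T2 T0
  T0 -> b
  T1 -> c
  T2 -> a

Fill CYK table bottom-up:
  [0..0]={T1}  "c"  orig:{}
  [1..1]={T2}  "a"  orig:{}
  [2..2]={T1}  "c"  orig:{}
  [0..1]={A,S}  "ca"
  [1..2]=∅  "ac"
  [0..2]=∅  "cac"

S ∉ T[0,2] ⇒ NO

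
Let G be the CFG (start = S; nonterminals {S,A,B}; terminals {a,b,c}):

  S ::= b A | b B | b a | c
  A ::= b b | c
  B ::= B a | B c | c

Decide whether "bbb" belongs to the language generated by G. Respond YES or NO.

Convert to CNF:
  S -> T0 A | T0 B | T0 T1 | c
  A -> T0 T0 | c
  B -> B T1 | B T2 | c
  T0 -> b
  T1 -> a
  T2 -> c

CYK table (by increasing span):
  cell(0,0) b: {T0}  orig:{}
  cell(1,1) b: {T0}  orig:{}
  cell(2,2) b: {T0}  orig:{}
  cell(0,1) bb: {A}
  cell(1,2) bb: {A}
  cell(0,2) bbb: {S}

S ∈ T[0,2] ⇒ YES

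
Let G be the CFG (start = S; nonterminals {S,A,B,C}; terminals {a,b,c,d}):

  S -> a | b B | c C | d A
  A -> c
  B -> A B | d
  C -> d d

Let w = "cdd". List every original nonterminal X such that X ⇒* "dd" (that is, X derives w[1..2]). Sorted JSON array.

CNF form of G:
  S -> T0 A | T1 B | T2 C | a
  A -> c
  B -> A B | d
  C -> T0 T0
  T0 -> d
  T1 -> b
  T2 -> c

CYK table (by increasing span) (cells [i..j] with 1 ≤ i ≤ j ≤ 2 only):
  [1..1]={B,T0}  "d"  orig:{B}
  [2..2]={B,T0}  "d"  orig:{B}
  [1..2]={C}  "dd"

Original NTs in T[1,2] deriving "dd": ["C"]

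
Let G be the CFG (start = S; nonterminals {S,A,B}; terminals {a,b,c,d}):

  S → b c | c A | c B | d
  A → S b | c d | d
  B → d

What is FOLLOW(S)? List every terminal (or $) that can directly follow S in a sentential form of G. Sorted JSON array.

FIRST sets, iterate to fixpoint:
round 1:
  A via A→c d: +{c}
  A via A→d: +{d}
  B via B→d: +{d}
  S via S→b c: +{b}
  S via S→c A: +{c}
  S via S→d: +{d}
  FIRST[S]={b,c,d}  FIRST[A]={c,d}  FIRST[B]={d}
round 2:
  A via A→S b: +{b}
  FIRST[S]={b,c,d}  FIRST[A]={b,c,d}  FIRST[B]={d}
round 3: (stable)
  FIRST[S]={b,c,d}  FIRST[A]={b,c,d}  FIRST[B]={d}

Compute FOLLOW by fixpoint:
initialize: $ ∈ FOLLOW(S)
[1]
  A→S b: FOLLOW(S) ⊇ FIRST(b) = {b}; new: +{b}
  S→c A: FOLLOW(A) ⊇ FOLLOW(S) ⊇ {$,b}; new: +{$,b}
  S→c B: FOLLOW(B) ⊇ FOLLOW(S) ⊇ {$,b}; new: +{$,b}
  FOLLOW(S)={$,b}  FOLLOW(A)={$,b}  FOLLOW(B)={$,b}
[2] (stable)
  FOLLOW(S)={$,b}  FOLLOW(A)={$,b}  FOLLOW(B)={$,b}

FOLLOW(S) = ["$", "b"]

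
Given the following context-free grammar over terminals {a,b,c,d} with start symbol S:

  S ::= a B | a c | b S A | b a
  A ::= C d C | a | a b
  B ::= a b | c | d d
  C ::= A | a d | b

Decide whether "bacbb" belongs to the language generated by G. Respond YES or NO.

Convert to CNF:
  S -> T1 B | T1 T3 | T2 T1 | T2 X6
  A -> C X4 | T1 T2 | a
  B -> T0 T0 | T1 T2 | c
  C -> C X5 | T1 T0 | T1 T2 | a | b
  T0 -> d
  T1 -> a
  T2 -> b
  T3 -> c
  X4 -> T0 C
  X5 -> T0 C
  X6 -> S A

Fill CYK table bottom-up:
  cell(0,0) b: {C,T2}  orig:{C}
  cell(1,1) a: {A,C,T1}  orig:{A,C}
  cell(2,2) c: {B,T3}  orig:{B}
  cell(3,3) b: {C,T2}  orig:{C}
  cell(4,4) b: {C,T2}  orig:{C}
  cell(0,1) ba: {S}
  cell(1,2) ac: {S}
  cell(2,3) cb: ∅
  cell(3,4) bb: ∅
  cell(0,2) bac: ∅
  cell(1,3) acb: ∅
  cell(2,4) cbb: ∅
  cell(0,3) bacb: ∅
  cell(1,4) acbb: ∅
  cell(0,4) bacbb: ∅

S ∉ T[0,4] ⇒ NO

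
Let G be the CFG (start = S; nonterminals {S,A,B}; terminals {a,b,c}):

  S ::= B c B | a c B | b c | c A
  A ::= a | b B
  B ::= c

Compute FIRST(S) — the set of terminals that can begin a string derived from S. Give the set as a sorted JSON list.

Compute FIRST by fixpoint:
iter 1:
  A via A→a: +{a}
  A via A→b B: +{b}
  B via B→c: +{c}
  S via S→B c B: +{c}
  S via S→a c B: +{a}
  S via S→b c: +{b}
  FIRST[S]={a,b,c}  FIRST[A]={a,b}  FIRST[B]={c}
iter 2: — fixpoint
  FIRST[S]={a,b,c}  FIRST[A]={a,b}  FIRST[B]={c}

FIRST(S) = ["a", "b", "c"]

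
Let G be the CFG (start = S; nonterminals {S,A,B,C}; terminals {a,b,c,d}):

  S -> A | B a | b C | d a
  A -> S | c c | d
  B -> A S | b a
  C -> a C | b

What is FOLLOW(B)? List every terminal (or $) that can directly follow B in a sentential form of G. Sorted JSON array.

FIRST sets, iterate to fixpoint:
[1]
  A via A→c c: +{c}
  A via A→d: +{d}
  B via B→A S: +{c,d}
  B via B→b a: +{b}
  C via C→a C: +{a}
  C via C→b: +{b}
  S via S→A: +{c,d}
  S via S→B a: +{b}
  FIRST(S)={b,c,d}  FIRST(A)={c,d}  FIRST(B)={b,c,d}  FIRST(C)={a,b}
[2]
  A via A→S: +{b}
  FIRST(S)={b,c,d}  FIRST(A)={b,c,d}  FIRST(B)={b,c,d}  FIRST(C)={a,b}
[3] (stable)
  FIRST(S)={b,c,d}  FIRST(A)={b,c,d}  FIRST(B)={b,c,d}  FIRST(C)={a,b}

FOLLOW iteration:
FOLLOW(S) := {$}
[1]
  B→A S: FOLLOW(A) ⊇ FIRST(S) = {b,c,d}; new: +{b,c,d}
  S→A: FOLLOW(A) ⊇ FOLLOW(S) ⊇ {$}; new: +{$}
  S→B a: FOLLOW(B) ⊇ FIRST(a) = {a}; new: +{a}
  S→b C: FOLLOW(C) ⊇ FOLLOW(S) ⊇ {$}; new: +{$}
  FOLLOW(S)={$}  FOLLOW(A)={$,b,c,d}  FOLLOW(B)={a}  FOLLOW(C)={$}
[2]
  A→S: FOLLOW(S) ⊇ FOLLOW(A) ⊇ {$,b,c,d}; new: +{b,c,d}
  B→A S: FOLLOW(S) ⊇ FOLLOW(B) ⊇ {a}; new: +{a}
  S→A: FOLLOW(A) ⊇ FOLLOW(S) ⊇ {$,a,b,c,d}; new: +{a}
  S→b C: FOLLOW(C) ⊇ FOLLOW(S) ⊇ {$,a,b,c,d}; new: +{a,b,c,d}
  FOLLOW(S)={$,a,b,c,d}  FOLLOW(A)={$,a,b,c,d}  FOLLOW(B)={a}  FOLLOW(C)={$,a,b,c,d}
[3] (stable)
  FOLLOW(S)={$,a,b,c,d}  FOLLOW(A)={$,a,b,c,d}  FOLLOW(B)={a}  FOLLOW(C)={$,a,b,c,d}

FOLLOW(B) = ["a"]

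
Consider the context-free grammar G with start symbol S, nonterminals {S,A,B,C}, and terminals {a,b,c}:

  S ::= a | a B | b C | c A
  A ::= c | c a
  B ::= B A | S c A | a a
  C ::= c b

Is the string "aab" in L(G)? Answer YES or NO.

Convert to CNF:
  S -> T0 A | T1 B | T2 C | a
  A -> T0 T1 | c
  B -> B A | S X3 | T1 T1
  C -> T0 T2
  T0 -> c
  T1 -> a
  T2 -> b
  X3 -> T0 A

CYK table (by increasing span):
  cell(0,0) a: {S,T1}  orig:{S}
  cell(1,1) a: {S,T1}  orig:{S}
  cell(2,2) b: {T2}  orig:{}
  cell(0,1) aa: {B}
  cell(1,2) ab: ∅
  cell(0,2) aab: ∅

S ∉ T[0,2] ⇒ NO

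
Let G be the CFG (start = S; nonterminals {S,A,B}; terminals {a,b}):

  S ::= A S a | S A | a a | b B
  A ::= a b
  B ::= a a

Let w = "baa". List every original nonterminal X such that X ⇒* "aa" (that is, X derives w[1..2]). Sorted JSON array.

CNF form of G:
  S -> A X2 | S A | T0 T0 | T1 B
  A -> T0 T1
  B -> T0 T0
  T0 -> a
  T1 -> b
  X2 -> S T0

CYK table (by increasing span) (cells [i..j] with 1 ≤ i ≤ j ≤ 2 only):
  cell(1,1) a: {T0}  orig:{}
  cell(2,2) a: {T0}  orig:{}
  cell(1,2) aa: {B,S}

Original NTs in T[1,2] deriving "aa": ["B", "S"]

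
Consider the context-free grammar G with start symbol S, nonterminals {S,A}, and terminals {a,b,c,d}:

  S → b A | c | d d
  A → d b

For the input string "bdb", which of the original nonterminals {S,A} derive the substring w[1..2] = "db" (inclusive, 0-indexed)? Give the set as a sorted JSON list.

CNF form of G:
  S -> T0 T0 | T1 A | c
  A -> T0 T1
  T0 -> d
  T1 -> b

CYK table (by increasing span) (cells [i..j] with 1 ≤ i ≤ j ≤ 2 only):
  [1..1]={T0}  "d"  orig:{}
  [2..2]={T1}  "b"  orig:{}
  [1..2]={A}  "db"

Original NTs in T[1,2] deriving "db": ["A"]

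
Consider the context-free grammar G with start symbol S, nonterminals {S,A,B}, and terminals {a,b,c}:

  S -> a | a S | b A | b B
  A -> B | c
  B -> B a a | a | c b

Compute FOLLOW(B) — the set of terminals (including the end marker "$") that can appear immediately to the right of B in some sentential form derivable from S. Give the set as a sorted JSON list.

Compute FIRST by fixpoint:
round 1:
  A via A→c: +{c}
  B via B→a: +{a}
  B via B→c b: +{c}
  S via S→a: +{a}
  S via S→b A: +{b}
  FIRST(S)={a,b}  FIRST(A)={c}  FIRST(B)={a,c}
round 2:
  A via A→B: +{a}
  FIRST(S)={a,b}  FIRST(A)={a,c}  FIRST(B)={a,c}
round 3: (stable)
  FIRST(S)={a,b}  FIRST(A)={a,c}  FIRST(B)={a,c}

FOLLOW sets:
seed FOLLOW(S) with $
[1]
  B→B a a: FOLLOW(B) ⊇ FIRST(a) = {a}; new: +{a}
  S→b A: FOLLOW(A) ⊇ FOLLOW(S) ⊇ {$}; new: +{$}
  S→b B: FOLLOW(B) ⊇ FOLLOW(S) ⊇ {$}; new: +{$}
  S: {$}  A: {$}  B: {$,a}
[2] — fixpoint
  S: {$}  A: {$}  B: {$,a}

FOLLOW(B) = ["$", "a"]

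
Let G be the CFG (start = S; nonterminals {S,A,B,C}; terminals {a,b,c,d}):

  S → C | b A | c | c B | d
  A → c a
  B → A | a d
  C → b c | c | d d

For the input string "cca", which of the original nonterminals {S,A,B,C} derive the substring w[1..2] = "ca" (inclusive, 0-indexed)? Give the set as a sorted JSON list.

CNF form of G:
  S -> T0 B | T2 T2 | T3 A | T3 T0 | c | d
  A -> T0 T1
  B -> T0 T1 | T1 T2
  C -> T2 T2 | T3 T0 | c
  T0 -> c
  T1 -> a
  T2 -> d
  T3 -> b

CYK fill — only the sub-triangle for w[1..2]:
  T[1,1] 'c' = {C,S,T0}  orig:{C,S}
  T[2,2] 'a' = {T1}  orig:{}
  T[1,2] 'ca' = {A,B}

Original NTs in T[1,2] deriving "ca": ["A", "B"]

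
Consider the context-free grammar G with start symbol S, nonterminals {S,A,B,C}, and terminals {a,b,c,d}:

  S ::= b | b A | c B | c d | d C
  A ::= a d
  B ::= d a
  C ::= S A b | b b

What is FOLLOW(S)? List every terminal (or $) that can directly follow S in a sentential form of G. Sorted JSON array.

FIRST iteration:
round 1:
  A via A→a d: +{a}
  B via B→d a: +{d}
  C via C→b b: +{b}
  S via S→b: +{b}
  S via S→c B: +{c}
  S via S→d C: +{d}
  FIRST(S)={b,c,d}  FIRST(A)={a}  FIRST(B)={d}  FIRST(C)={b}
round 2:
  C via C→S A b: +{c,d}
  FIRST(S)={b,c,d}  FIRST(A)={a}  FIRST(B)={d}  FIRST(C)={b,c,d}
round 3: done
  FIRST(S)={b,c,d}  FIRST(A)={a}  FIRST(B)={d}  FIRST(C)={b,c,d}

FOLLOW sets:
initialize: $ ∈ FOLLOW(S)
[1]
  C→S A b: FOLLOW(S) ⊇ FIRST(A) = {a}; new: +{a}
  C→S A b: FOLLOW(A) ⊇ FIRST(b) = {b}; new: +{b}
  S→b A: FOLLOW(A) ⊇ FOLLOW(S) ⊇ {$,a}; new: +{$,a}
  S→c B: FOLLOW(B) ⊇ FOLLOW(S) ⊇ {$,a}; new: +{$,a}
  S→d C: FOLLOW(C) ⊇ FOLLOW(S) ⊇ {$,a}; new: +{$,a}
  FOLLOW(S)={$,a}  FOLLOW(A)={$,a,b}  FOLLOW(B)={$,a}  FOLLOW(C)={$,a}
[2] (no change)
  FOLLOW(S)={$,a}  FOLLOW(A)={$,a,b}  FOLLOW(B)={$,a}  FOLLOW(C)={$,a}

FOLLOW(S) = ["$", "a"]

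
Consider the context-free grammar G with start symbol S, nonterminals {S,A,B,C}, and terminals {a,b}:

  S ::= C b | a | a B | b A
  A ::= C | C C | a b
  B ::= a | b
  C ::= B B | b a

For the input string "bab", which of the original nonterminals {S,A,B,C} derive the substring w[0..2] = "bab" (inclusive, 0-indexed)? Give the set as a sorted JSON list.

CNF form of G:
  S -> C T1 | T0 B | T1 A | a
  A -> B B | C C | T0 T1 | T1 T0
  B -> a | b
  C -> B B | T1 T0
  T0 -> a
  T1 -> b

CYK fill, restricted to cells inside w[0..2]:
  T[0,0] 'b' = {B,T1}  orig:{B}
  T[1,1] 'a' = {B,S,T0}  orig:{B,S}
  T[2,2] 'b' = {B,T1}  orig:{B}
  T[0,1] 'ba' = {A,C}
  T[1,2] 'ab' = {A,C,S}
  T[0,2] 'bab' = {S}

Original NTs in T[0,2] deriving "bab": ["S"]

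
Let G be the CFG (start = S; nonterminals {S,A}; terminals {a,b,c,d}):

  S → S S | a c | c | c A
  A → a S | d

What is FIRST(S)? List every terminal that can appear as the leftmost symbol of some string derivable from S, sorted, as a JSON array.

FIRST iteration:
pass 1:
  A via A→a S: +{a}
  A via A→d: +{d}
  S via S→a c: +{a}
  S via S→c: +{c}
  S: {a,c}  A: {a,d}
pass 2: (no change)
  S: {a,c}  A: {a,d}

FIRST(S) = ["a", "c"]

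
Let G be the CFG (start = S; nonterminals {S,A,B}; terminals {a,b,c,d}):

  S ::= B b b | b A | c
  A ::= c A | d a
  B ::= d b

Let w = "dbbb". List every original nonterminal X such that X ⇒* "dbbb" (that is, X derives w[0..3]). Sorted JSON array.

Convert to CNF:
  S -> B X4 | T3 A | c
  A -> T0 A | T1 T2
  B -> T1 T3
  T0 -> c
  T1 -> d
  T2 -> a
  T3 -> b
  X4 -> T3 T3

Fill CYK table bottom-up, restricted to cells inside w[0..3]:
  T[0,0] 'd' = {T1}  orig:{}
  T[1,1] 'b' = {T3}  orig:{}
  T[2,2] 'b' = {T3}  orig:{}
  T[3,3] 'b' = {T3}  orig:{}
  T[0,1] 'db' = {B}
  T[1,2] 'bb' = {X4}  orig:{}
  T[2,3] 'bb' = {X4}  orig:{}
  T[0,2] 'dbb' = ∅
  T[1,3] 'bbb' = ∅
  T[0,3] 'dbbb' = {S}

Original NTs in T[0,3] deriving "dbbb": ["S"]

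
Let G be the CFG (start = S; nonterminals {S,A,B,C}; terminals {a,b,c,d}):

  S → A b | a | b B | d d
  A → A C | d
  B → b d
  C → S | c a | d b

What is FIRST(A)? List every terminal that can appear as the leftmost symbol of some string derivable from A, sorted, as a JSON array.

FIRST iteration:
round 1:
  A via A→d: +{d}
  B via B→b d: +{b}
  C via C→c a: +{c}
  C via C→d b: +{d}
  S via S→A b: +{d}
  S via S→a: +{a}
  S via S→b B: +{b}
  FIRST(S)={a,b,d}  FIRST(A)={d}  FIRST(B)={b}  FIRST(C)={c,d}
round 2:
  C via C→S: +{a,b}
  FIRST(S)={a,b,d}  FIRST(A)={d}  FIRST(B)={b}  FIRST(C)={a,b,c,d}
round 3: — fixpoint
  FIRST(S)={a,b,d}  FIRST(A)={d}  FIRST(B)={b}  FIRST(C)={a,b,c,d}

FIRST(A) = ["d"]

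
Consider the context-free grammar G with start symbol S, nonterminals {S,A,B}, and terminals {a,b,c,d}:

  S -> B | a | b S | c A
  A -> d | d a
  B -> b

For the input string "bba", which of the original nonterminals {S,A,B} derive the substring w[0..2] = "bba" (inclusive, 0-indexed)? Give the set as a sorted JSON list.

CNF form of G:
  S -> T2 S | T3 A | a | b
  A -> T0 T1 | d
  B -> b
  T0 -> d
  T1 -> a
  T2 -> b
  T3 -> c

CYK fill (cells [i..j] with 0 ≤ i ≤ j ≤ 2 only):
  [0..0]={B,S,T2}  "b"  orig:{B,S}
  [1..1]={B,S,T2}  "b"  orig:{B,S}
  [2..2]={S,T1}  "a"  orig:{S}
  [0..1]={S}  "bb"
  [1..2]={S}  "ba"
  [0..2]={S}  "bba"

Original NTs in T[0,2] deriving "bba": ["S"]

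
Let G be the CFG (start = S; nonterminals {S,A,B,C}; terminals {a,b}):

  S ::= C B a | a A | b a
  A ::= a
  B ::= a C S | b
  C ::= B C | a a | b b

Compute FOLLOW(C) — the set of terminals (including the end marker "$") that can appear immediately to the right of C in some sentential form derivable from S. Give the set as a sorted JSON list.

Compute FIRST by fixpoint:
round 1:
  A via A→a: +{a}
  B via B→a C S: +{a}
  B via B→b: +{b}
  C via C→B C: +{a,b}
  S via S→C B a: +{a,b}
  FIRST(S)={a,b}  FIRST(A)={a}  FIRST(B)={a,b}  FIRST(C)={a,b}
round 2: done
  FIRST(S)={a,b}  FIRST(A)={a}  FIRST(B)={a,b}  FIRST(C)={a,b}

FOLLOW iteration:
FOLLOW(S) := {$}
iter 1:
  B→a C S: FOLLOW(C) ⊇ FIRST(S) = {a,b}; new: +{a,b}
  C→B C: FOLLOW(B) ⊇ FIRST(C) = {a,b}; new: +{a,b}
  S→a A: FOLLOW(A) ⊇ FOLLOW(S) ⊇ {$}; new: +{$}
  S: {$}  A: {$}  B: {a,b}  C: {a,b}
iter 2:
  B→a C S: FOLLOW(S) ⊇ FOLLOW(B) ⊇ {a,b}; new: +{a,b}
  S→a A: FOLLOW(A) ⊇ FOLLOW(S) ⊇ {$,a,b}; new: +{a,b}
  S: {$,a,b}  A: {$,a,b}  B: {a,b}  C: {a,b}
iter 3: (no change)
  S: {$,a,b}  A: {$,a,b}  B: {a,b}  C: {a,b}

FOLLOW(C) = ["a", "b"]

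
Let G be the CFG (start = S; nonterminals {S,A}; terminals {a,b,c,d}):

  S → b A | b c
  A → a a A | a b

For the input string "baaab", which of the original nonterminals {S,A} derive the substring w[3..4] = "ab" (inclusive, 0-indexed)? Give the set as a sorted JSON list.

CNF form of G:
  S -> T1 A | T1 T2
  A -> T0 T1 | T0 X3
  T0 -> a
  T1 -> b
  T2 -> c
  X3 -> T0 A

CYK table (by increasing span) (cells [i..j] with 3 ≤ i ≤ j ≤ 4 only):
  T[3,3] 'a' = {T0}  orig:{}
  T[4,4] 'b' = {T1}  orig:{}
  T[3,4] 'ab' = {A}

Original NTs in T[3,4] deriving "ab": ["A"]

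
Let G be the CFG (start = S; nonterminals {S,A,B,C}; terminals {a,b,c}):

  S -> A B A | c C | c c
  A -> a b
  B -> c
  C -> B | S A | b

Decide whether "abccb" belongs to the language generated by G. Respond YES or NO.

CNF form of G:
  S -> A X3 | T2 C | T2 T2
  A -> T0 T1
  B -> c
  C -> S A | b | c
  T0 -> a
  T1 -> b
  T2 -> c
  X3 -> B A

Fill CYK table bottom-up:
  T[0,0] 'a' = {T0}  orig:{}
  T[1,1] 'b' = {C,T1}  orig:{C}
  T[2,2] 'c' = {B,C,T2}  orig:{B,C}
  T[3,3] 'c' = {B,C,T2}  orig:{B,C}
  T[4,4] 'b' = {C,T1}  orig:{C}
  T[0,1] 'ab' = {A}
  T[1,2] 'bc' = ∅
  T[2,3] 'cc' = {S}
  T[3,4] 'cb' = {S}
  T[0,2] 'abc' = ∅
  T[1,3] 'bcc' = ∅
  T[2,4] 'ccb' = ∅
  T[0,3] 'abcc' = ∅
  T[1,4] 'bccb' = ∅
  T[0,4] 'abccb' = ∅

S ∉ T[0,4] ⇒ NO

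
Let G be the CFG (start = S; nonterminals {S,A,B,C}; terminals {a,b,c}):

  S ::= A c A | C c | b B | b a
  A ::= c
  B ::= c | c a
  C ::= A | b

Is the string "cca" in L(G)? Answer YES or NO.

Convert to CNF:
  S -> A X3 | C T0 | T2 B | T2 T1
  A -> c
  B -> T0 T1 | c
  C -> b | c
  T0 -> c
  T1 -> a
  T2 -> b
  X3 -> T0 A

CYK table (by increasing span):
  T[0,0] 'c' = {A,B,C,T0}  orig:{A,B,C}
  T[1,1] 'c' = {A,B,C,T0}  orig:{A,B,C}
  T[2,2] 'a' = {T1}  orig:{}
  T[0,1] 'cc' = {S,X3}  orig:{S}
  T[1,2] 'ca' = {B}
  T[0,2] 'cca' = ∅

S ∉ T[0,2] ⇒ NO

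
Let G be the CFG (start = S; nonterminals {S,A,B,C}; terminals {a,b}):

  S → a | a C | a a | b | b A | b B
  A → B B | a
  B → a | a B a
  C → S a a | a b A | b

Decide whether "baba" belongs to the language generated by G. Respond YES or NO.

Convert to CNF:
  S -> T0 C | T0 T0 | T1 A | T1 B | a | b
  A -> B B | a
  B -> T0 X2 | a
  C -> S X3 | T0 X4 | b
  T0 -> a
  T1 -> b
  X2 -> B T0
  X3 -> T0 T0
  X4 -> T1 A

CYK table (by increasing span):
  [0..0]={C,S,T1}  "b"  orig:{C,S}
  [1..1]={A,B,S,T0}  "a"  orig:{A,B,S}
  [2..2]={C,S,T1}  "b"  orig:{C,S}
  [3..3]={A,B,S,T0}  "a"  orig:{A,B,S}
  [0..1]={S,X4}  "ba"  orig:{S}
  [1..2]={S}  "ab"
  [2..3]={S,X4}  "ba"  orig:{S}
  [0..2]=∅  "bab"
  [1..3]={C}  "aba"
  [0..3]=∅  "baba"

S ∉ T[0,3] ⇒ NO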